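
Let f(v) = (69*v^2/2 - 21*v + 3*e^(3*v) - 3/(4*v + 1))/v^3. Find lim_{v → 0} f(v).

411/2

Substitution gives 0/0; apply L'Hôpital's rule 3 times.
After differentiating numerator and denominator 3 times the quotient is (81*e^(3*v) + 1152/(4*v + 1)^4)/(6); at v = 0 this is 411/2.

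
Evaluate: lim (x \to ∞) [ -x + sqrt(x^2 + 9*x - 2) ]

This has the form ∞ − ∞. Multiply and divide by the conjugate √(x^2 + 9*x - 2) + x.
That gives (9x - 2) / (√(x^2 + 9*x - 2) + x).
Divide numerator and denominator by x: the limit is 9/(2·1) = 9/2.

9/2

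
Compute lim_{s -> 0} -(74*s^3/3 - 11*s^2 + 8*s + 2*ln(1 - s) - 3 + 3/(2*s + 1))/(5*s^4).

Substitution gives 0/0; apply L'Hôpital's rule 4 times.
After differentiating numerator and denominator 4 times the quotient is (1152/(2*s + 1)^5 - 12/(s - 1)^4)/(-120); at s = 0 this is -19/2.

-19/2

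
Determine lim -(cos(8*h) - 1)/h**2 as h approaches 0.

32

Direct substitution gives 0/0.
Apply L'Hôpital: lim (-8*sin(8*h))/(-2*h), still 0/0.
After 2 applications of L'Hôpital's rule the quotient is (-64*cos(8*h))/(-2); substituting h = 0 gives 32.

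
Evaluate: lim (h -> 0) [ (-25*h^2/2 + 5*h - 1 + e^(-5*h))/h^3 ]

-125/6

Direct substitution gives 0/0.
Apply L'Hôpital: lim (-25*h + 5 - 5*e^(-5*h))/(3*h^2), still 0/0.
Apply L'Hôpital: lim (-25 + 25*e^(-5*h))/(6*h), still 0/0.
After 3 applications of L'Hôpital's rule the quotient is (-125*e^(-5*h))/(6); substituting h = 0 gives -125/6.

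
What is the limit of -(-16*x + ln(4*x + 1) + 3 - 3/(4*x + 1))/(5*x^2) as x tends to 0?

Substitution gives 0/0 (the numerator vanishes to order 2).
Expand each term to order x^2: the coefficient of x^2 in -3·1/(1 + 4x) is -48 and in ln(1 + 4x) is -8.
Lower-order terms cancel with the polynomial part, so the numerator is (-56)·x^2 + o(x^2), and the limit is (-56)/(-5) = 56/5.

56/5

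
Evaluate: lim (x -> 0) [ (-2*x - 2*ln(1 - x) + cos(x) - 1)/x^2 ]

1/2

Substitution gives 0/0; apply L'Hôpital's rule 2 times.
After differentiating numerator and denominator 2 times the quotient is (-cos(x) + 2/(x - 1)^2)/(2); at x = 0 this is 1/2.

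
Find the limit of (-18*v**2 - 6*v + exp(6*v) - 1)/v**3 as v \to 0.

36

Direct substitution gives 0/0.
Apply L'Hôpital: lim (-36*v + 6*e^(6*v) - 6)/(3*v^2), still 0/0.
Apply L'Hôpital: lim (36*e^(6*v) - 36)/(6*v), still 0/0.
After 3 applications of L'Hôpital's rule the quotient is (216*e^(6*v))/(6); substituting v = 0 gives 36.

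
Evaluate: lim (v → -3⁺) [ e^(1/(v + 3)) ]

∞

As v → -3⁺, 1/(v + 3) → +∞, so e^(1/(v + 3)) → ∞.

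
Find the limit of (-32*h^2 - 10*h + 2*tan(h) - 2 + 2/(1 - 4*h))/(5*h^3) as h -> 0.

386/15

Substitution gives 0/0; apply L'Hôpital's rule 3 times.
After differentiating numerator and denominator 3 times the quotient is (12*tan(h)^2/cos(h)^2 + 4/cos(h)^2 + 768/(4*h - 1)^4)/(30); at h = 0 this is 386/15.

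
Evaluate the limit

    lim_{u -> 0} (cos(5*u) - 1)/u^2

-25/2

Direct substitution gives 0/0.
Apply L'Hôpital: lim (-5*sin(5*u))/(2*u), still 0/0.
After 2 applications of L'Hôpital's rule the quotient is (-25*cos(5*u))/(2); substituting u = 0 gives -25/2.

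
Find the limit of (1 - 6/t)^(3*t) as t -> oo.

e^(-18)

The base → 1 and the exponent → ∞: a 1^∞ form.
Take logarithms: (3t)·ln(1 - 6/t). Since ln(1+u) ~ u for small u, this behaves like (3t)·(-6/t) → -18.
So the limit is e^(-18).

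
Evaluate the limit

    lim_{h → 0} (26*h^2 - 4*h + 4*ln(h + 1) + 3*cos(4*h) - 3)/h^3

Substitution gives 0/0; apply L'Hôpital's rule 3 times.
After differentiating numerator and denominator 3 times the quotient is (192*sin(4*h) + 8/(h + 1)^3)/(6); at h = 0 this is 4/3.

4/3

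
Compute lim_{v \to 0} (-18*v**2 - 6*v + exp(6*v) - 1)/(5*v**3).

36/5

Direct substitution gives 0/0.
Apply L'Hôpital: lim (-36*v + 6*e^(6*v) - 6)/(15*v^2), still 0/0.
Apply L'Hôpital: lim (36*e^(6*v) - 36)/(30*v), still 0/0.
After 3 applications of L'Hôpital's rule the quotient is (216*e^(6*v))/(30); substituting v = 0 gives 36/5.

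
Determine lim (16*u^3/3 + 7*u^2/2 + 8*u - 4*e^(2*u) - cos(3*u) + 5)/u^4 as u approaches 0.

Substitution gives 0/0; apply L'Hôpital's rule 4 times.
After differentiating numerator and denominator 4 times the quotient is (-64*e^(2*u) - 81*cos(3*u))/(24); at u = 0 this is -145/24.

-145/24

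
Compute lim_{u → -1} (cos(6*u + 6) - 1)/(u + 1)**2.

-18

Direct substitution gives 0/0.
Apply L'Hôpital: lim (-6*sin(6*u + 6))/(2*u + 2), still 0/0.
After 2 applications of L'Hôpital's rule the quotient is (-36*cos(6*u + 6))/(2); substituting u = -1 gives -18.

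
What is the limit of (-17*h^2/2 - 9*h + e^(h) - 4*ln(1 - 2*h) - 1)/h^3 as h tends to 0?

Substitution gives 0/0 (the numerator vanishes to order 3).
Expand each term to order h^3: the coefficient of h^3 in -4·ln(1 - 2h) is 32/3 and in e^(h) is 1/6.
Lower-order terms cancel with the polynomial part, so the numerator is (65/6)·h^3 + o(h^3), and the limit is (65/6)/(1) = 65/6.

65/6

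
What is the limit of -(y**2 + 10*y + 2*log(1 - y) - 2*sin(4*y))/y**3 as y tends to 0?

Substitution gives 0/0 (the numerator vanishes to order 3).
Expand each term to order y^3: the coefficient of y^3 in 2·ln(1 - y) is -2/3 and in -2·sin(4y) is 64/3.
Lower-order terms cancel with the polynomial part, so the numerator is (62/3)·y^3 + o(y^3), and the limit is (62/3)/(-1) = -62/3.

-62/3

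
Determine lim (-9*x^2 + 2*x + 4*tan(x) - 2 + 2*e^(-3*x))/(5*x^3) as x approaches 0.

Substitution gives 0/0 (the numerator vanishes to order 3).
Expand each term to order x^3: the coefficient of x^3 in 4·tan(x) is 4/3 and in 2·e^(-3x) is -9.
Lower-order terms cancel with the polynomial part, so the numerator is (-23/3)·x^3 + o(x^3), and the limit is (-23/3)/(5) = -23/15.

-23/15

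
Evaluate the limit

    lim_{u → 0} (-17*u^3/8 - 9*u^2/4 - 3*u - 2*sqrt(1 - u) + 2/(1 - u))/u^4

133/64

Substitution gives 0/0 (the numerator vanishes to order 4).
Expand each term to order u^4: the coefficient of u^4 in -2·√(1 - u) is 5/64 and in 2·1/(1 - u) is 2.
Lower-order terms cancel with the polynomial part, so the numerator is (133/64)·u^4 + o(u^4), and the limit is (133/64)/(1) = 133/64.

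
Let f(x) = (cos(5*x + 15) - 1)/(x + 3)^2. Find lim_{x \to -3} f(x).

Direct substitution gives 0/0.
Apply L'Hôpital: lim (-5*sin(5*x + 15))/(2*x + 6), still 0/0.
After 2 applications of L'Hôpital's rule the quotient is (-25*cos(5*x + 15))/(2); substituting x = -3 gives -25/2.

-25/2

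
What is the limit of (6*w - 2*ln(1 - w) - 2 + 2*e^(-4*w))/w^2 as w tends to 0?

Substitution gives 0/0; apply L'Hôpital's rule 2 times.
After differentiating numerator and denominator 2 times the quotient is (32*e^(-4*w) + 2/(w - 1)^2)/(2); at w = 0 this is 17.

17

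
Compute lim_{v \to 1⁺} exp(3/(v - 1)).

∞

As v → 1⁺, 3/(v - 1) → +∞, so e^(3/(v - 1)) → ∞.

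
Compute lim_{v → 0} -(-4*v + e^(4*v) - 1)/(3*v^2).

Direct substitution gives 0/0.
Apply L'Hôpital: lim (4*e^(4*v) - 4)/(-6*v), still 0/0.
After 2 applications of L'Hôpital's rule the quotient is (16*e^(4*v))/(-6); substituting v = 0 gives -8/3.

-8/3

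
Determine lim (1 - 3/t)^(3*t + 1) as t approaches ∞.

e^(-9)

Write it as [(1 - 3/t)^t]^(3) · (1 - 3/t)^(1). The bracketed term tends to e^(-3) and the second factor to 1, so the limit is e^(-9).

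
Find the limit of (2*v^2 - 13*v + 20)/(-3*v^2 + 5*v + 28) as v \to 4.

Direct substitution gives 0/0, so factor. Both numerator and denominator have (v - 4) as a factor.
After cancelling, the expression reduces to (2*v - 5)/(-3*v - 7).
Substituting v = 4 gives -3/19.

-3/19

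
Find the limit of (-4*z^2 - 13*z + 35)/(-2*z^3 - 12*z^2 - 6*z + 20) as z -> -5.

-3/4

At z = -5 both the top and bottom vanish — a removable singularity. Factoring out (z + 5) from each leaves (7 - 4*z)/(-2*z^2 - 2*z + 4), which at z = -5 equals -3/4.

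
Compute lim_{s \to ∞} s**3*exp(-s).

0

Write as s^3/e^{1s}, an ∞/∞ form.
Exponential growth dominates any polynomial, so repeated L'Hôpital (or the standard result) gives 0.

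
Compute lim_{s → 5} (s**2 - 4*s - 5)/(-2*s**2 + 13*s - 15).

-6/7

Direct substitution gives 0/0, so factor. Both numerator and denominator have (s - 5) as a factor.
After cancelling, the expression reduces to (s + 1)/(3 - 2*s).
Substituting s = 5 gives -6/7.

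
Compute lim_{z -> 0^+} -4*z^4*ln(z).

0

This is a 0·(−∞) form. Rewrite as -4·ln(z) / z^(−4) and apply L'Hôpital:
the derivative quotient is -4·(1/z) / (−4·z^(−5)) = (4/4)·z^4 → 0.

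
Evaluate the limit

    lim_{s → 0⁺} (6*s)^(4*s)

Base → 0⁺ and exponent → 0⁺: a 0^0 form.
Take logs: 4s·ln(6s). This is 0·(−∞); rewriting as ln(6s)/(1/(4s)) and applying L'Hôpital gives 0.
Hence the limit is e^0 = 1.

1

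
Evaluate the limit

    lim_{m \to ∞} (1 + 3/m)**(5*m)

Write it as [(1 + 3/m)^m]^(5) · (1 + 3/m)^(0). The bracketed term tends to e^(3) and the second factor to 1, so the limit is e^(15).

e^(15)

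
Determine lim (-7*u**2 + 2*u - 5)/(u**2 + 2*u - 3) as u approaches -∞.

-7

Numerator and denominator both have degree 2.
Dividing every term by u^2, all lower-order terms vanish and the limit is the ratio of leading coefficients, -7/(1) = -7.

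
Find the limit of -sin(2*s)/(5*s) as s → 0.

Substitution gives 0/0.
Write it as (2/(-5))·sin(2s)/(2s); since sin(u)/u → 1, the limit is -2/5.

-2/5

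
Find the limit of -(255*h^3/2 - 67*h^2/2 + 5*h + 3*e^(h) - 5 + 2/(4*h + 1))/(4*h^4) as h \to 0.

-4097/32

Substitution gives 0/0 (the numerator vanishes to order 4).
Expand each term to order h^4: the coefficient of h^4 in 3·e^(h) is 1/8 and in 2·1/(1 + 4h) is 512.
Lower-order terms cancel with the polynomial part, so the numerator is (4097/8)·h^4 + o(h^4), and the limit is (4097/8)/(-4) = -4097/32.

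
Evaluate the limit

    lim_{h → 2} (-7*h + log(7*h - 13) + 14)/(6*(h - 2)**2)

-49/12

Direct substitution gives 0/0.
Apply L'Hôpital: lim (-7 + 7/(7*h - 13))/(12*h - 24), still 0/0.
After 2 applications of L'Hôpital's rule the quotient is (-49/(7*h - 13)^2)/(12); substituting h = 2 gives -49/12.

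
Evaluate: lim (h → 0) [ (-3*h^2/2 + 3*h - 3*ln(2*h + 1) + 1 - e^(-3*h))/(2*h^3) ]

Substitution gives 0/0 (the numerator vanishes to order 3).
Expand each term to order h^3: the coefficient of h^3 in −e^(-3h) is 9/2 and in -3·ln(1 + 2h) is -8.
Lower-order terms cancel with the polynomial part, so the numerator is (-7/2)·h^3 + o(h^3), and the limit is (-7/2)/(2) = -7/4.

-7/4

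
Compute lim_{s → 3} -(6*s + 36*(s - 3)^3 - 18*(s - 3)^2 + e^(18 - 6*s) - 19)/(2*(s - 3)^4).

Direct substitution gives 0/0.
Apply L'Hôpital: lim (-36*s + 108*(s - 3)^2 - 6*e^(18 - 6*s) + 114)/(-8*(s - 3)^3), still 0/0.
Apply L'Hôpital: lim (216*s + 36*e^(18 - 6*s) - 684)/(-24*(s - 3)^2), still 0/0.
Apply L'Hôpital: lim (216 - 216*e^(18 - 6*s))/(144 - 48*s), still 0/0.
After 4 applications of L'Hôpital's rule the quotient is (1296*e^(18 - 6*s))/(-48); substituting s = 3 gives -27.

-27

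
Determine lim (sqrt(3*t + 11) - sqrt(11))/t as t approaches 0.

A 0/0 form; rationalise with √(11 + 3t) + √11. This collapses the numerator to 3t, leaving 3/(√(11 + 3t) + √11) → 3/(2√11) = 3*√(11)/22.

3*√(11)/22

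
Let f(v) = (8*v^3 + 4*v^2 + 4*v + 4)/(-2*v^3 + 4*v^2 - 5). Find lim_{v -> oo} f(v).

-4

Numerator and denominator both have degree 3.
Dividing every term by v^3, all lower-order terms vanish and the limit is the ratio of leading coefficients, 8/(-2) = -4.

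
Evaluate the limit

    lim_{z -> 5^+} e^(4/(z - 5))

As z → 5⁺, 4/(z - 5) → +∞, so e^(4/(z - 5)) → ∞.

∞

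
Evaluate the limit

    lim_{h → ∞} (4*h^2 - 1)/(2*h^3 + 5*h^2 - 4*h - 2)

The denominator has degree 3 and the numerator degree 2. Dividing numerator and denominator by h^3 sends every term to 0 except the leading denominator term, so the limit is 0.

0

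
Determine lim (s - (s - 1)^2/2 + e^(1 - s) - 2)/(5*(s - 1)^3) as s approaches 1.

-1/30

Direct substitution gives 0/0.
Apply L'Hôpital: lim (-s - e^(1 - s) + 2)/(15*(s - 1)^2), still 0/0.
Apply L'Hôpital: lim (e^(1 - s) - 1)/(30*s - 30), still 0/0.
After 3 applications of L'Hôpital's rule the quotient is (-e^(1 - s))/(30); substituting s = 1 gives -1/30.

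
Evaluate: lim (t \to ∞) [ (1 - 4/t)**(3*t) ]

The base → 1 and the exponent → ∞: a 1^∞ form.
Take logarithms: (3t)·ln(1 - 4/t). Since ln(1+u) ~ u for small u, this behaves like (3t)·(-4/t) → -12.
So the limit is e^(-12).

e^(-12)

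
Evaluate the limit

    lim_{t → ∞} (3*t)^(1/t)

Base → ∞ and exponent → 0: an ∞^0 form.
Take logs: (1/t)·ln(3·t^1) = (ln 3 + 1·ln t)/t → 0.
So the limit is e^0 = 1.

1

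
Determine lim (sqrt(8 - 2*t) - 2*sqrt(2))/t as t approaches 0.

A 0/0 form; rationalise with √(8 - 2t) + √8. This collapses the numerator to -2t, leaving -2/(√(8 - 2t) + √8) → -2/(2√8) = -√(2)/4.

-√(2)/4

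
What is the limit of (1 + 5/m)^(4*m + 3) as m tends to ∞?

The base → 1 and the exponent → ∞: a 1^∞ form.
Take logarithms: (4m + 3)·ln(1 + 5/m). Since ln(1+u) ~ u for small u, this behaves like (4m)·(5/m) → 20.
So the limit is e^(20).

e^(20)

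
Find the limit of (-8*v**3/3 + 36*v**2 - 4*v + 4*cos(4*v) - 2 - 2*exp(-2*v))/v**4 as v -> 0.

124/3

Substitution gives 0/0 (the numerator vanishes to order 4).
Expand each term to order v^4: the coefficient of v^4 in -2·e^(-2v) is -4/3 and in 4·cos(4v) is 128/3.
Lower-order terms cancel with the polynomial part, so the numerator is (124/3)·v^4 + o(v^4), and the limit is (124/3)/(1) = 124/3.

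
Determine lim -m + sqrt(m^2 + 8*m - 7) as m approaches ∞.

An ∞ − ∞ form. Rationalising with the conjugate, the difference becomes (8m - 7) / (√(m^2 + 8*m - 7) + m).
For large m the denominator behaves like 2·m, so the quotient tends to 8/2 = 4.

4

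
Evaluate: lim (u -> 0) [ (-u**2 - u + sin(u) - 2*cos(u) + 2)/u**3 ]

-1/6

Substitution gives 0/0 (the numerator vanishes to order 3).
Expand each term to order u^3: the coefficient of u^3 in sin(u) is -1/6 and in -2·cos(u) is 0.
Lower-order terms cancel with the polynomial part, so the numerator is (-1/6)·u^3 + o(u^3), and the limit is (-1/6)/(1) = -1/6.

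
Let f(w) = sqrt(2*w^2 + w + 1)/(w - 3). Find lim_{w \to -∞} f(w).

-√(2)

For large |w|, √(2*w^2 + w + 1) ≈ √2·|w| and the denominator ≈ w.
Since w → −∞, |w| = −w, giving −√2/(1) = -√(2).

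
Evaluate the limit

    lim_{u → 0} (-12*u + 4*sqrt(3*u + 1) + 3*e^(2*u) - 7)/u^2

Substitution gives 0/0; apply L'Hôpital's rule 2 times.
After differentiating numerator and denominator 2 times the quotient is (12*e^(2*u) - 9/(3*u + 1)^(3/2))/(2); at u = 0 this is 3/2.

3/2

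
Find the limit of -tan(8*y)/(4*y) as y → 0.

Substitution gives 0/0.
Since tan(u)/u → 1 as u → 0, tan(8y)/(8y) → 1 and the limit is 8/(-4) = -2.

-2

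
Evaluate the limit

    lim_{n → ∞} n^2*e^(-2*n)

Write as n^2/e^{2n}, an ∞/∞ form.
Exponential growth dominates any polynomial, so repeated L'Hôpital (or the standard result) gives 0.

0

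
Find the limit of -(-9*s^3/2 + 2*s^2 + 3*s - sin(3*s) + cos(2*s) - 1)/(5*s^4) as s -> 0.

-2/15

Substitution gives 0/0 (the numerator vanishes to order 4).
Expand each term to order s^4: the coefficient of s^4 in −sin(3s) is 0 and in cos(2s) is 2/3.
Lower-order terms cancel with the polynomial part, so the numerator is (2/3)·s^4 + o(s^4), and the limit is (2/3)/(-5) = -2/15.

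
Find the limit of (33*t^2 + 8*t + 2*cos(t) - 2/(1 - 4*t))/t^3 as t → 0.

-128

Substitution gives 0/0 (the numerator vanishes to order 3).
Expand each term to order t^3: the coefficient of t^3 in -2·1/(1 - 4t) is -128 and in 2·cos(t) is 0.
Lower-order terms cancel with the polynomial part, so the numerator is (-128)·t^3 + o(t^3), and the limit is (-128)/(1) = -128.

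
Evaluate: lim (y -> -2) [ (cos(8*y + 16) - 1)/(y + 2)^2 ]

-32

Direct substitution gives 0/0.
Apply L'Hôpital: lim (-8*sin(8*y + 16))/(2*y + 4), still 0/0.
After 2 applications of L'Hôpital's rule the quotient is (-64*cos(8*y + 16))/(2); substituting y = -2 gives -32.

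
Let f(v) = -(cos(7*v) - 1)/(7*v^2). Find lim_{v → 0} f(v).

Direct substitution gives 0/0.
Apply L'Hôpital: lim (-7*sin(7*v))/(-14*v), still 0/0.
After 2 applications of L'Hôpital's rule the quotient is (-49*cos(7*v))/(-14); substituting v = 0 gives 7/2.

7/2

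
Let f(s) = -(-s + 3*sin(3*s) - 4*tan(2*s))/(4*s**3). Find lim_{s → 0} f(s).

Substitution gives 0/0; apply L'Hôpital's rule 3 times.
After differentiating numerator and denominator 3 times the quotient is (-81*cos(3*s) - 192*tan(2*s)^4 - 256*tan(2*s)^2 - 64)/(-24); at s = 0 this is 145/24.

145/24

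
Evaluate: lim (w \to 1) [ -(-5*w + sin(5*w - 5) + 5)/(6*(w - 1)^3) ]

125/36

Direct substitution gives 0/0.
Apply L'Hôpital: lim (5*cos(5*w - 5) - 5)/(-18*(w - 1)^2), still 0/0.
Apply L'Hôpital: lim (-25*sin(5*w - 5))/(36 - 36*w), still 0/0.
After 3 applications of L'Hôpital's rule the quotient is (-125*cos(5*w - 5))/(-36); substituting w = 1 gives 125/36.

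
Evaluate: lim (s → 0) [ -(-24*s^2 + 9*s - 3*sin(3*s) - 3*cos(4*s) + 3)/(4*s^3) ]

Substitution gives 0/0 (the numerator vanishes to order 3).
Expand each term to order s^3: the coefficient of s^3 in -3·cos(4s) is 0 and in -3·sin(3s) is 27/2.
Lower-order terms cancel with the polynomial part, so the numerator is (27/2)·s^3 + o(s^3), and the limit is (27/2)/(-4) = -27/8.

-27/8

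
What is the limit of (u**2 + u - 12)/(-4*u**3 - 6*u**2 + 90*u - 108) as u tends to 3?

At u = 3 both the top and bottom vanish — a removable singularity. Factoring out (u - 3) from each leaves (u + 4)/(-4*u^2 - 18*u + 36), which at u = 3 equals -7/54.

-7/54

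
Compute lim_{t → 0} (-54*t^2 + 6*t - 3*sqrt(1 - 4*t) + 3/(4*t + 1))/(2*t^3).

Substitution gives 0/0 (the numerator vanishes to order 3).
Expand each term to order t^3: the coefficient of t^3 in -3·√(1 - 4t) is 12 and in 3·1/(1 + 4t) is -192.
Lower-order terms cancel with the polynomial part, so the numerator is (-180)·t^3 + o(t^3), and the limit is (-180)/(2) = -90.

-90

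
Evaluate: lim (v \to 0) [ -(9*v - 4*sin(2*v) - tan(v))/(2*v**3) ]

Substitution gives 0/0 (the numerator vanishes to order 3).
Expand each term to order v^3: the coefficient of v^3 in −tan(v) is -1/3 and in -4·sin(2v) is 16/3.
Lower-order terms cancel with the polynomial part, so the numerator is (5)·v^3 + o(v^3), and the limit is (5)/(-2) = -5/2.

-5/2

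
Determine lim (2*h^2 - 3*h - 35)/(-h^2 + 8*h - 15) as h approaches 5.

Since h = 5 makes numerator and denominator zero, (h - 5) divides both.
Cancelling it gives (2*h + 7)/(3 - h); now plug in h = 5 to get -17/2.

-17/2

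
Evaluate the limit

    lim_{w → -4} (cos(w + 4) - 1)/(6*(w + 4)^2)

Direct substitution gives 0/0.
Apply L'Hôpital: lim (-sin(w + 4))/(12*w + 48), still 0/0.
After 2 applications of L'Hôpital's rule the quotient is (-cos(w + 4))/(12); substituting w = -4 gives -1/12.

-1/12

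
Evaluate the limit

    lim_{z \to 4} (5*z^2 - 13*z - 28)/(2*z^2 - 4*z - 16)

9/4

Direct substitution gives 0/0, so factor. Both numerator and denominator have (z - 4) as a factor.
After cancelling, the expression reduces to (5*z + 7)/(2*z + 4).
Substituting z = 4 gives 9/4.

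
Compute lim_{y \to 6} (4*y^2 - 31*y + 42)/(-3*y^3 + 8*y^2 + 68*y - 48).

Direct substitution gives 0/0, so factor. Both numerator and denominator have (y - 6) as a factor.
After cancelling, the expression reduces to (4*y - 7)/(-3*y^2 - 10*y + 8).
Substituting y = 6 gives -17/160.

-17/160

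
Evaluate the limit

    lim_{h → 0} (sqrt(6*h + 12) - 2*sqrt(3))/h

√(3)/2

Substitution gives 0/0. Multiply numerator and denominator by the conjugate √(12 + 6h) + √12.
The numerator becomes (12 + 6h) − 12 = 6h, so the expression simplifies to 6/(√(12 + 6h) + √12).
Letting h → 0 gives 6/(2√12) = √(3)/2.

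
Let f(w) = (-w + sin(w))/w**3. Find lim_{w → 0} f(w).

Direct substitution gives 0/0.
Apply L'Hôpital: lim (cos(w) - 1)/(3*w^2), still 0/0.
Apply L'Hôpital: lim (-sin(w))/(6*w), still 0/0.
After 3 applications of L'Hôpital's rule the quotient is (-cos(w))/(6); substituting w = 0 gives -1/6.

-1/6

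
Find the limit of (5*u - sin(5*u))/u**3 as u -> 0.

Direct substitution gives 0/0.
Apply L'Hôpital: lim (5 - 5*cos(5*u))/(3*u^2), still 0/0.
Apply L'Hôpital: lim (25*sin(5*u))/(6*u), still 0/0.
After 3 applications of L'Hôpital's rule the quotient is (125*cos(5*u))/(6); substituting u = 0 gives 125/6.

125/6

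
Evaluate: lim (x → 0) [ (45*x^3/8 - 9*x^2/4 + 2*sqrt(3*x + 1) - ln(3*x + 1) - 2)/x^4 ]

Substitution gives 0/0 (the numerator vanishes to order 4).
Expand each term to order x^4: the coefficient of x^4 in −ln(1 + 3x) is 81/4 and in 2·√(1 + 3x) is -405/64.
Lower-order terms cancel with the polynomial part, so the numerator is (891/64)·x^4 + o(x^4), and the limit is (891/64)/(1) = 891/64.

891/64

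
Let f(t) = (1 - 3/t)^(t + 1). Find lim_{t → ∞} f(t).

e^(-3)

Write it as [(1 - 3/t)^t]^(1) · (1 - 3/t)^(1). The bracketed term tends to e^(-3) and the second factor to 1, so the limit is e^(-3).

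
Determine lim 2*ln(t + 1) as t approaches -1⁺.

As t → -1⁺, t + 1 → 0⁺ and ln(t + 1) → −∞.
Multiplying by 2 gives -∞.

-∞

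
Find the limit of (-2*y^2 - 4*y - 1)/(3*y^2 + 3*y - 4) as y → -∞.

-2/3

Numerator and denominator both have degree 2.
Dividing every term by y^2, all lower-order terms vanish and the limit is the ratio of leading coefficients, -2/(3) = -2/3.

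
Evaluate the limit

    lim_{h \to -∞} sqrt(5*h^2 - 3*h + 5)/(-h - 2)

For large |h|, √(5*h^2 - 3*h + 5) ≈ √5·|h| and the denominator ≈ -h.
Since h → −∞, |h| = −h, giving −√5/(-1) = √(5).

√(5)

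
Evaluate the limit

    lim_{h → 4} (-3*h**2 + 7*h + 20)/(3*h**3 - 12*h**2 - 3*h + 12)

At h = 4 both the top and bottom vanish — a removable singularity. Factoring out (h - 4) from each leaves (-3*h - 5)/(3*h^2 - 3), which at h = 4 equals -17/45.

-17/45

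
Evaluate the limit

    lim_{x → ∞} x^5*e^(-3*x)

Write as x^5/e^{3x}, an ∞/∞ form.
Exponential growth dominates any polynomial, so repeated L'Hôpital (or the standard result) gives 0.

0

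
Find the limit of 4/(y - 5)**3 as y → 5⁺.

As y → 5⁺, (y - 5) → 0⁺, so (y - 5)^3 → 0⁺ and 4/(y - 5)^3 → ∞.

∞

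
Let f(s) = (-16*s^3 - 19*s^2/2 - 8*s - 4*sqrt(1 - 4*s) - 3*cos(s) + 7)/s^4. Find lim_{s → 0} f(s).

Substitution gives 0/0; apply L'Hôpital's rule 4 times.
After differentiating numerator and denominator 4 times the quotient is (-3*cos(s) + 960/(1 - 4*s)^(7/2))/(24); at s = 0 this is 319/8.

319/8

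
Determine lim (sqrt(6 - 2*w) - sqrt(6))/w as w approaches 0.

A 0/0 form; rationalise with √(6 - 2w) + √6. This collapses the numerator to -2w, leaving -2/(√(6 - 2w) + √6) → -2/(2√6) = -√(6)/6.

-√(6)/6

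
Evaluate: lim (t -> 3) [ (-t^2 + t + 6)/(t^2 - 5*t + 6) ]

-5

Direct substitution gives 0/0, so factor. Both numerator and denominator have (t - 3) as a factor.
After cancelling, the expression reduces to (-t - 2)/(t - 2).
Substituting t = 3 gives -5.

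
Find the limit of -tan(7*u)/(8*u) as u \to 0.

Substitution gives 0/0.
Since tan(θ)/θ → 1 as θ → 0, tan(7u)/(7u) → 1 and the limit is 7/(-8) = -7/8.

-7/8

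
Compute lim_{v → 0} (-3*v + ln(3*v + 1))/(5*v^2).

-9/10

Direct substitution gives 0/0.
Apply L'Hôpital: lim (-3 + 3/(3*v + 1))/(10*v), still 0/0.
After 2 applications of L'Hôpital's rule the quotient is (-9/(3*v + 1)^2)/(10); substituting v = 0 gives -9/10.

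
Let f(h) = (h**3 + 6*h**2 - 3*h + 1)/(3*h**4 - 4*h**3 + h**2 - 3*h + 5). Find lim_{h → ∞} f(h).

0

The denominator has degree 4 and the numerator degree 3. Dividing numerator and denominator by h^4 sends every term to 0 except the leading denominator term, so the limit is 0.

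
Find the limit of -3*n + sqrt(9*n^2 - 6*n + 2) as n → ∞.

-1

An ∞ − ∞ form. Rationalising with the conjugate, the difference becomes (-6n + 2) / (√(9*n^2 - 6*n + 2) + 3n).
For large n the denominator behaves like 2·3n, so the quotient tends to -6/6 = -1.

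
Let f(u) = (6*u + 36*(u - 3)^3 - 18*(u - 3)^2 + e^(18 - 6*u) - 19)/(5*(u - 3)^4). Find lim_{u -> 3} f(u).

54/5

Direct substitution gives 0/0.
Apply L'Hôpital: lim (-36*u + 108*(u - 3)^2 - 6*e^(18 - 6*u) + 114)/(20*(u - 3)^3), still 0/0.
Apply L'Hôpital: lim (216*u + 36*e^(18 - 6*u) - 684)/(60*(u - 3)^2), still 0/0.
Apply L'Hôpital: lim (216 - 216*e^(18 - 6*u))/(120*u - 360), still 0/0.
After 4 applications of L'Hôpital's rule the quotient is (1296*e^(18 - 6*u))/(120); substituting u = 3 gives 54/5.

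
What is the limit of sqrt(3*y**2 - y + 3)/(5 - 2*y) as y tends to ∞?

For large |y|, √(3*y^2 - y + 3) ≈ √3·|y| and the denominator ≈ -2y.
Since y → +∞, |y| = y, giving √3/(-2) = -√(3)/2.

-√(3)/2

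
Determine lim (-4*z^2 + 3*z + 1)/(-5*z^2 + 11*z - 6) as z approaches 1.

-5

Direct substitution gives 0/0, so factor. Both numerator and denominator have (z - 1) as a factor.
After cancelling, the expression reduces to (-4*z - 1)/(6 - 5*z).
Substituting z = 1 gives -5.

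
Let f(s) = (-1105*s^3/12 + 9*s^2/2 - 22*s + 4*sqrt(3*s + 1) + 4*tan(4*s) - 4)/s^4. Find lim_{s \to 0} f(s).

Substitution gives 0/0 (the numerator vanishes to order 4).
Expand each term to order s^4: the coefficient of s^4 in 4·√(1 + 3s) is -405/32 and in 4·tan(4s) is 0.
Lower-order terms cancel with the polynomial part, so the numerator is (-405/32)·s^4 + o(s^4), and the limit is (-405/32)/(1) = -405/32.

-405/32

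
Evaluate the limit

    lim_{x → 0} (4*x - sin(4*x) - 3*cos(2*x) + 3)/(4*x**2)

Substitution gives 0/0 (the numerator vanishes to order 2).
Expand each term to order x^2: the coefficient of x^2 in -3·cos(2x) is 6 and in −sin(4x) is 0.
Lower-order terms cancel with the polynomial part, so the numerator is (6)·x^2 + o(x^2), and the limit is (6)/(4) = 3/2.

3/2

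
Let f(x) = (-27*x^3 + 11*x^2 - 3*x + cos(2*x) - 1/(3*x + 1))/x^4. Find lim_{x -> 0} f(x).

-241/3

Substitution gives 0/0 (the numerator vanishes to order 4).
Expand each term to order x^4: the coefficient of x^4 in cos(2x) is 2/3 and in −1/(1 + 3x) is -81.
Lower-order terms cancel with the polynomial part, so the numerator is (-241/3)·x^4 + o(x^4), and the limit is (-241/3)/(1) = -241/3.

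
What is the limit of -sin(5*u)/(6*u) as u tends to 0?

Substitution gives 0/0.
Write it as (5/(-6))·sin(5u)/(5u); since sin(θ)/θ → 1, the limit is -5/6.

-5/6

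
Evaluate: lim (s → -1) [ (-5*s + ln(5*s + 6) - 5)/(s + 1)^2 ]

-25/2

Direct substitution gives 0/0.
Apply L'Hôpital: lim (-5 + 5/(5*s + 6))/(2*s + 2), still 0/0.
After 2 applications of L'Hôpital's rule the quotient is (-25/(5*s + 6)^2)/(2); substituting s = -1 gives -25/2.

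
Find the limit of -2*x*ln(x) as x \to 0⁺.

0

This is a 0·(−∞) form. Rewrite as -2·ln(x) / x^(−1) and apply L'Hôpital:
the derivative quotient is -2·(1/x) / (−1·x^(−2)) = (2/1)·x^1 → 0.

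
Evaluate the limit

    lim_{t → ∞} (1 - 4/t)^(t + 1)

e^(-4)

Write it as [(1 - 4/t)^t]^(1) · (1 - 4/t)^(1). The bracketed term tends to e^(-4) and the second factor to 1, so the limit is e^(-4).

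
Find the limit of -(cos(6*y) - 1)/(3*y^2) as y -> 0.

Direct substitution gives 0/0.
Apply L'Hôpital: lim (-6*sin(6*y))/(-6*y), still 0/0.
After 2 applications of L'Hôpital's rule the quotient is (-36*cos(6*y))/(-6); substituting y = 0 gives 6.

6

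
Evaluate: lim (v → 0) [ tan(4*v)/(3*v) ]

4/3

Substitution gives 0/0.
Since tan(u)/u → 1 as u → 0, tan(4v)/(4v) → 1 and the limit is 4/3.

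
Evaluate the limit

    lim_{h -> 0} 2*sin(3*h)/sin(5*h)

6/5

Substitution gives 0/0.
Divide numerator and denominator by h: sin(3h)/h → 3 and sin(5h)/h → 5, so the limit is 2·3/5 = 6/5.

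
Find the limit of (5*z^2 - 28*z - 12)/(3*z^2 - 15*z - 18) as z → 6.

At z = 6 both the top and bottom vanish — a removable singularity. Factoring out (z - 6) from each leaves (5*z + 2)/(3*z + 3), which at z = 6 equals 32/21.

32/21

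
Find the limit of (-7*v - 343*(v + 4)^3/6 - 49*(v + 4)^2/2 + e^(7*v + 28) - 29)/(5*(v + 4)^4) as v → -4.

Direct substitution gives 0/0.
Apply L'Hôpital: lim (-49*v - 343*(v + 4)^2/2 + 7*e^(7*v + 28) - 203)/(20*(v + 4)^3), still 0/0.
Apply L'Hôpital: lim (-343*v + 49*e^(7*v + 28) - 1421)/(60*(v + 4)^2), still 0/0.
Apply L'Hôpital: lim (343*e^(7*v + 28) - 343)/(120*v + 480), still 0/0.
After 4 applications of L'Hôpital's rule the quotient is (2401*e^(7*v + 28))/(120); substituting v = -4 gives 2401/120.

2401/120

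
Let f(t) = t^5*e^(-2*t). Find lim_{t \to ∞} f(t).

0

Write as t^5/e^{2t}, an ∞/∞ form.
Exponential growth dominates any polynomial, so repeated L'Hôpital (or the standard result) gives 0.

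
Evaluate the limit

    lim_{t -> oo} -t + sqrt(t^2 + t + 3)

An ∞ − ∞ form. Rationalising with the conjugate, the difference becomes (t + 3) / (√(t^2 + t + 3) + t).
For large t the denominator behaves like 2·t, so the quotient tends to 1/2 = 1/2.

1/2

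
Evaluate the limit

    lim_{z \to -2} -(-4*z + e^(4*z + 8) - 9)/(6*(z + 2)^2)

Direct substitution gives 0/0.
Apply L'Hôpital: lim (4*e^(4*z + 8) - 4)/(-12*z - 24), still 0/0.
After 2 applications of L'Hôpital's rule the quotient is (16*e^(4*z + 8))/(-12); substituting z = -2 gives -4/3.

-4/3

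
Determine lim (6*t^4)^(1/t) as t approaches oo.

1

Base → ∞ and exponent → 0: an ∞^0 form.
Take logs: (1/t)·ln(6·t^4) = (ln 6 + 4·ln t)/t → 0.
So the limit is e^0 = 1.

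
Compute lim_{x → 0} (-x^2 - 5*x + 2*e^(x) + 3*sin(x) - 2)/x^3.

Substitution gives 0/0 (the numerator vanishes to order 3).
Expand each term to order x^3: the coefficient of x^3 in 3·sin(x) is -1/2 and in 2·e^(x) is 1/3.
Lower-order terms cancel with the polynomial part, so the numerator is (-1/6)·x^3 + o(x^3), and the limit is (-1/6)/(1) = -1/6.

-1/6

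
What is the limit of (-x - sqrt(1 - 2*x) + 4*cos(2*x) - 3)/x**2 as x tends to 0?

Substitution gives 0/0; apply L'Hôpital's rule 2 times.
After differentiating numerator and denominator 2 times the quotient is (-16*cos(2*x) + (1 - 2*x)^(-3/2))/(2); at x = 0 this is -15/2.

-15/2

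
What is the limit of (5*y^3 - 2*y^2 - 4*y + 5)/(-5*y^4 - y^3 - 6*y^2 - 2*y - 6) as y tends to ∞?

The denominator has degree 4 and the numerator degree 3. Dividing numerator and denominator by y^4 sends every term to 0 except the leading denominator term, so the limit is 0.

0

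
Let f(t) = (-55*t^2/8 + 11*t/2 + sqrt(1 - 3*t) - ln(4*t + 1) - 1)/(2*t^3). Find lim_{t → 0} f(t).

Substitution gives 0/0 (the numerator vanishes to order 3).
Expand each term to order t^3: the coefficient of t^3 in −ln(1 + 4t) is -64/3 and in √(1 - 3t) is -27/16.
Lower-order terms cancel with the polynomial part, so the numerator is (-1105/48)·t^3 + o(t^3), and the limit is (-1105/48)/(2) = -1105/96.

-1105/96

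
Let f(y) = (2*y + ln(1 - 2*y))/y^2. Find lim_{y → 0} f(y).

Direct substitution gives 0/0.
Apply L'Hôpital: lim (2 - 2/(1 - 2*y))/(2*y), still 0/0.
After 2 applications of L'Hôpital's rule the quotient is (-4/(1 - 2*y)^2)/(2); substituting y = 0 gives -2.

-2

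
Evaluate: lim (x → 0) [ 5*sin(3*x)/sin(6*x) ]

Substitution gives 0/0.
Divide numerator and denominator by x: sin(3x)/x → 3 and sin(6x)/x → 6, so the limit is 5·3/6 = 5/2.

5/2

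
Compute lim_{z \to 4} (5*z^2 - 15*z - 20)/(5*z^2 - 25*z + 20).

5/3

Direct substitution gives 0/0, so factor. Both numerator and denominator have (z - 4) as a factor.
After cancelling, the expression reduces to (5*z + 5)/(5*z - 5).
Substituting z = 4 gives 5/3.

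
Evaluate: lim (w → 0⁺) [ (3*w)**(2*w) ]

1

Base → 0⁺ and exponent → 0⁺: a 0^0 form.
Take logs: 2w·ln(3w). This is 0·(−∞); rewriting as ln(3w)/(1/(2w)) and applying L'Hôpital gives 0.
Hence the limit is e^0 = 1.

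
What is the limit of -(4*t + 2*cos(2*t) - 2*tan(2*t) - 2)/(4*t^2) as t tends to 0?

1

Substitution gives 0/0 (the numerator vanishes to order 2).
Expand each term to order t^2: the coefficient of t^2 in -2·tan(2t) is 0 and in 2·cos(2t) is -4.
Lower-order terms cancel with the polynomial part, so the numerator is (-4)·t^2 + o(t^2), and the limit is (-4)/(-4) = 1.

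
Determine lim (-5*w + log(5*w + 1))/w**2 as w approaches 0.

-25/2

Direct substitution gives 0/0.
Apply L'Hôpital: lim (-5 + 5/(5*w + 1))/(2*w), still 0/0.
After 2 applications of L'Hôpital's rule the quotient is (-25/(5*w + 1)^2)/(2); substituting w = 0 gives -25/2.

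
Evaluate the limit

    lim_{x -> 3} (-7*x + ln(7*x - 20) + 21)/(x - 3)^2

Direct substitution gives 0/0.
Apply L'Hôpital: lim (-7 + 7/(7*x - 20))/(2*x - 6), still 0/0.
After 2 applications of L'Hôpital's rule the quotient is (-49/(7*x - 20)^2)/(2); substituting x = 3 gives -49/2.

-49/2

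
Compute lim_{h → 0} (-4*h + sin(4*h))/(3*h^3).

Direct substitution gives 0/0.
Apply L'Hôpital: lim (4*cos(4*h) - 4)/(9*h^2), still 0/0.
Apply L'Hôpital: lim (-16*sin(4*h))/(18*h), still 0/0.
After 3 applications of L'Hôpital's rule the quotient is (-64*cos(4*h))/(18); substituting h = 0 gives -32/9.

-32/9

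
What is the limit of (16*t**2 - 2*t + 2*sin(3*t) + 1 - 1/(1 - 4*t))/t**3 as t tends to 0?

Substitution gives 0/0; apply L'Hôpital's rule 3 times.
After differentiating numerator and denominator 3 times the quotient is (-54*cos(3*t) - 384/(4*t - 1)^4)/(6); at t = 0 this is -73.

-73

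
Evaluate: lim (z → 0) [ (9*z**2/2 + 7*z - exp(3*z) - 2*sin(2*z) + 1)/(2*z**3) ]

Substitution gives 0/0 (the numerator vanishes to order 3).
Expand each term to order z^3: the coefficient of z^3 in −e^(3z) is -9/2 and in -2·sin(2z) is 8/3.
Lower-order terms cancel with the polynomial part, so the numerator is (-11/6)·z^3 + o(z^3), and the limit is (-11/6)/(2) = -11/12.

-11/12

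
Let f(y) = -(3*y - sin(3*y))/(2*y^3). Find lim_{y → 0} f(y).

-9/4

Direct substitution gives 0/0.
Apply L'Hôpital: lim (3 - 3*cos(3*y))/(-6*y^2), still 0/0.
Apply L'Hôpital: lim (9*sin(3*y))/(-12*y), still 0/0.
After 3 applications of L'Hôpital's rule the quotient is (27*cos(3*y))/(-12); substituting y = 0 gives -9/4.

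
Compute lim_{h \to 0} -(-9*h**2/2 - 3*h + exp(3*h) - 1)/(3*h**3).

-3/2

Direct substitution gives 0/0.
Apply L'Hôpital: lim (-9*h + 3*e^(3*h) - 3)/(-9*h^2), still 0/0.
Apply L'Hôpital: lim (9*e^(3*h) - 9)/(-18*h), still 0/0.
After 3 applications of L'Hôpital's rule the quotient is (27*e^(3*h))/(-18); substituting h = 0 gives -3/2.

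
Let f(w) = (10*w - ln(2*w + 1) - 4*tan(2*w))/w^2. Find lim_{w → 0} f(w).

Substitution gives 0/0; apply L'Hôpital's rule 2 times.
After differentiating numerator and denominator 2 times the quotient is (-32*tan(2*w)/cos(2*w)^2 + 4/(2*w + 1)^2)/(2); at w = 0 this is 2.

2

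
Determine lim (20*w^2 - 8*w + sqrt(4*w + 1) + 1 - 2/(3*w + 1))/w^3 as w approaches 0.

Substitution gives 0/0; apply L'Hôpital's rule 3 times.
After differentiating numerator and denominator 3 times the quotient is (24/(4*w + 1)^(5/2) + 324/(3*w + 1)^4)/(6); at w = 0 this is 58.

58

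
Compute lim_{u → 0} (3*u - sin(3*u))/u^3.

9/2

Direct substitution gives 0/0.
Apply L'Hôpital: lim (3 - 3*cos(3*u))/(3*u^2), still 0/0.
Apply L'Hôpital: lim (9*sin(3*u))/(6*u), still 0/0.
After 3 applications of L'Hôpital's rule the quotient is (27*cos(3*u))/(6); substituting u = 0 gives 9/2.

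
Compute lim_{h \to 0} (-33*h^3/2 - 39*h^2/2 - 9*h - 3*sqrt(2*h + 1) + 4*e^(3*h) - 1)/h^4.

123/8

Substitution gives 0/0 (the numerator vanishes to order 4).
Expand each term to order h^4: the coefficient of h^4 in 4·e^(3h) is 27/2 and in -3·√(1 + 2h) is 15/8.
Lower-order terms cancel with the polynomial part, so the numerator is (123/8)·h^4 + o(h^4), and the limit is (123/8)/(1) = 123/8.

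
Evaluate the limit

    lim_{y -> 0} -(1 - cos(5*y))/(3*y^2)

Substitution gives 0/0.
Use (1 − cos u)/u² → 1/2 with u = 5y: the limit is 5²/(2·(-3)) = -25/6.

-25/6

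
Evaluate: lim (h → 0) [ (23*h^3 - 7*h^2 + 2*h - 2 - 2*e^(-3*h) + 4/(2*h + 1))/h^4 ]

Substitution gives 0/0 (the numerator vanishes to order 4).
Expand each term to order h^4: the coefficient of h^4 in 4·1/(1 + 2h) is 64 and in -2·e^(-3h) is -27/4.
Lower-order terms cancel with the polynomial part, so the numerator is (229/4)·h^4 + o(h^4), and the limit is (229/4)/(1) = 229/4.

229/4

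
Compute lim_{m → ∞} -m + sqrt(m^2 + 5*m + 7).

An ∞ − ∞ form. Rationalising with the conjugate, the difference becomes (5m + 7) / (√(m^2 + 5*m + 7) + m).
For large m the denominator behaves like 2·m, so the quotient tends to 5/2 = 5/2.

5/2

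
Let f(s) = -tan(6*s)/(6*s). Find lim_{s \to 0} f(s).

Substitution gives 0/0.
Since tan(u)/u → 1 as u → 0, tan(6s)/(6s) → 1 and the limit is 6/(-6) = -1.

-1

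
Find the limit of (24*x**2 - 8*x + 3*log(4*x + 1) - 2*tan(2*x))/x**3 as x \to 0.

176/3

Substitution gives 0/0; apply L'Hôpital's rule 3 times.
After differentiating numerator and denominator 3 times the quotient is (-64*tan(2*x)^2/cos(2*x)^2 - 32/cos(2*x)^4 + 384/(4*x + 1)^3)/(6); at x = 0 this is 176/3.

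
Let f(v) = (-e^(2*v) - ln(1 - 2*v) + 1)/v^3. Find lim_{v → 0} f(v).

Substitution gives 0/0 (the numerator vanishes to order 3).
Expand each term to order v^3: the coefficient of v^3 in −ln(1 - 2v) is 8/3 and in −e^(2v) is -4/3.
Lower-order terms cancel with the polynomial part, so the numerator is (4/3)·v^3 + o(v^3), and the limit is (4/3)/(1) = 4/3.

4/3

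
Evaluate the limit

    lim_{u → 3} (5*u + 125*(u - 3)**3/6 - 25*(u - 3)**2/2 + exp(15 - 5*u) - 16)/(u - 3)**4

Direct substitution gives 0/0.
Apply L'Hôpital: lim (-25*u + 125*(u - 3)^2/2 - 5*e^(15 - 5*u) + 80)/(4*(u - 3)^3), still 0/0.
Apply L'Hôpital: lim (125*u + 25*e^(15 - 5*u) - 400)/(12*(u - 3)^2), still 0/0.
Apply L'Hôpital: lim (125 - 125*e^(15 - 5*u))/(24*u - 72), still 0/0.
After 4 applications of L'Hôpital's rule the quotient is (625*e^(15 - 5*u))/(24); substituting u = 3 gives 625/24.

625/24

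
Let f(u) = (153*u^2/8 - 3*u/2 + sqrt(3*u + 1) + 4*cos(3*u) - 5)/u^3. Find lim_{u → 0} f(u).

27/16

Substitution gives 0/0 (the numerator vanishes to order 3).
Expand each term to order u^3: the coefficient of u^3 in 4·cos(3u) is 0 and in √(1 + 3u) is 27/16.
Lower-order terms cancel with the polynomial part, so the numerator is (27/16)·u^3 + o(u^3), and the limit is (27/16)/(1) = 27/16.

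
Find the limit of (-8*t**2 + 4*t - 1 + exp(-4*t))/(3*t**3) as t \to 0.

-32/9

Direct substitution gives 0/0.
Apply L'Hôpital: lim (-16*t + 4 - 4*e^(-4*t))/(9*t^2), still 0/0.
Apply L'Hôpital: lim (-16 + 16*e^(-4*t))/(18*t), still 0/0.
After 3 applications of L'Hôpital's rule the quotient is (-64*e^(-4*t))/(18); substituting t = 0 gives -32/9.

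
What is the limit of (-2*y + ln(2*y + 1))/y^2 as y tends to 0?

Direct substitution gives 0/0.
Apply L'Hôpital: lim (-2 + 2/(2*y + 1))/(2*y), still 0/0.
After 2 applications of L'Hôpital's rule the quotient is (-4/(2*y + 1)^2)/(2); substituting y = 0 gives -2.

-2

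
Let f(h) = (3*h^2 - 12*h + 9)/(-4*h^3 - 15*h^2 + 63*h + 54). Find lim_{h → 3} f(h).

-2/45

Direct substitution gives 0/0, so factor. Both numerator and denominator have (h - 3) as a factor.
After cancelling, the expression reduces to (3*h - 3)/(-4*h^2 - 27*h - 18).
Substituting h = 3 gives -2/45.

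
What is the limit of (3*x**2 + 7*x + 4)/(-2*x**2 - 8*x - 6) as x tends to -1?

-1/4

At x = -1 both the top and bottom vanish — a removable singularity. Factoring out (x + 1) from each leaves (3*x + 4)/(-2*x - 6), which at x = -1 equals -1/4.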